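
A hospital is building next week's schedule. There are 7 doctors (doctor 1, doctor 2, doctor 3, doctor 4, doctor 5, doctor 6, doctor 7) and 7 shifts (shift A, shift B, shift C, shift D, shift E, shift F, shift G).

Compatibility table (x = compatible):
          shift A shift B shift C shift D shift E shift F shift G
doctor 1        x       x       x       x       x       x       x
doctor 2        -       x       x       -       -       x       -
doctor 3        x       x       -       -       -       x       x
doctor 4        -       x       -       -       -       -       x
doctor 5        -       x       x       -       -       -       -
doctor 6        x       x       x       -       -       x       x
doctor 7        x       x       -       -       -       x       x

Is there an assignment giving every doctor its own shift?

The set {doctor 2, doctor 3, doctor 4, doctor 5, doctor 6, doctor 7} has only 5 neighbours ({shift A, shift B, shift C, shift F, shift G}), so by Hall's theorem at most 6 of the 7 doctors can be matched.
Hence no matching covers every doctor.

No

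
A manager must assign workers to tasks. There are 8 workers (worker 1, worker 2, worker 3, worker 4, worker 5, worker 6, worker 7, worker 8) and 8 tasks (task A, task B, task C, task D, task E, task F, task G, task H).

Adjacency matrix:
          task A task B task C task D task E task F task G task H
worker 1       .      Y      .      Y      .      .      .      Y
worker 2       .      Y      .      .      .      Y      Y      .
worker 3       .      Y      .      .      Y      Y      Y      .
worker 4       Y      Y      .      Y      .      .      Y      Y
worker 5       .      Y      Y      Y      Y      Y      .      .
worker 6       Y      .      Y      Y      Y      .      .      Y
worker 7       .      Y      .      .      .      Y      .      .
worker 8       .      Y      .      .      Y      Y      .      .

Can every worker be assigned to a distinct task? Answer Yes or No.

Yes

A valid assignment of size 8: worker 1→task H, worker 2→task B, worker 3→task G, worker 4→task A, worker 5→task D, worker 6→task C, worker 7→task F, worker 8→task E.
Every worker is matched, so this is a perfect matching.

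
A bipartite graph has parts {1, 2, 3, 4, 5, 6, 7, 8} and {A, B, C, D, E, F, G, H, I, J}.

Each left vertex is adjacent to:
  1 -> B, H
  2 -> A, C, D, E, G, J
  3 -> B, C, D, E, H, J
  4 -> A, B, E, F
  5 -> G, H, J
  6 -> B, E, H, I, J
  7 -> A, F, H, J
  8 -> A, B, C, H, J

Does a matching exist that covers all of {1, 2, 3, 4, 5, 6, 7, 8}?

Yes

For example, pair 1-H, 2-A, 3-E, 4-B, 5-G, 6-I, 7-F, 8-J.
All 8 left vertices are covered.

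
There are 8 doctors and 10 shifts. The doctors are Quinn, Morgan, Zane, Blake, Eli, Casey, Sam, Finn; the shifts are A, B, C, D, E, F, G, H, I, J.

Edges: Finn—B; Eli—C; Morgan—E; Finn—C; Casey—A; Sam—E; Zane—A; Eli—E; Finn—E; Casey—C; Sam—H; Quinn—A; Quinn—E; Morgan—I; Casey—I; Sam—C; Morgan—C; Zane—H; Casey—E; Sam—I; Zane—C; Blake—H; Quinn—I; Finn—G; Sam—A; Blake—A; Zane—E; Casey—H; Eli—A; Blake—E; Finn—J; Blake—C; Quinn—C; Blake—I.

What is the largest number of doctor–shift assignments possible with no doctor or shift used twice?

One maximum matching: Quinn–A, Morgan–I, Zane–C, Blake–H, Eli–E, Finn–J.
The set {Quinn, Morgan, Zane, Blake, Eli, Casey, Sam} has only 5 neighbours ({A, C, E, H, I}), so by Hall's theorem at most 6 of the 8 doctors can be matched.

6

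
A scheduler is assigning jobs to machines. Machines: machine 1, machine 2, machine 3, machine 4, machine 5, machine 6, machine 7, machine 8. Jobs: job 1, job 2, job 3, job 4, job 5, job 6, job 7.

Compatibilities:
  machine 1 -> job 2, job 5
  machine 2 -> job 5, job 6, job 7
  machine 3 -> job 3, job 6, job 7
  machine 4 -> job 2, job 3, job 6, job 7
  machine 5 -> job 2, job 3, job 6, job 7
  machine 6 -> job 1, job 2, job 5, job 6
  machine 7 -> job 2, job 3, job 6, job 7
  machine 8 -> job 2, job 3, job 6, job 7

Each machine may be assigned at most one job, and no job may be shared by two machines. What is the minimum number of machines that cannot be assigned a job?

2

A valid assignment of size 6: machine 1→job 5, machine 2→job 7, machine 3→job 3, machine 4→job 6, machine 5→job 2, machine 6→job 1.
The set {machine 1, machine 2, machine 3, machine 4, machine 5, machine 7, machine 8} has only 5 neighbours ({job 2, job 3, job 5, job 6, job 7}), so by Hall's theorem at most 6 of the 8 machines can be matched.
That matches 6 of the 8, leaving 2 unmatched; no matching can do better.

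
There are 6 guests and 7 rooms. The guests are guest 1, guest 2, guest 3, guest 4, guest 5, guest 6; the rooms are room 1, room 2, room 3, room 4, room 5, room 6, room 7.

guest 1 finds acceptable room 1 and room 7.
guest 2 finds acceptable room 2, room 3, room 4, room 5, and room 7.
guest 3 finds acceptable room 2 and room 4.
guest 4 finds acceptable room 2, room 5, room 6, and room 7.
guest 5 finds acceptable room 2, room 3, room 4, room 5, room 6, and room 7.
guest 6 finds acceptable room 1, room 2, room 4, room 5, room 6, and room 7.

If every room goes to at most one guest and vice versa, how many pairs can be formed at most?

6

A valid assignment of size 6: guest 1-room 1, guest 2-room 3, guest 3-room 2, guest 4-room 7, guest 5-room 5, guest 6-room 4.
This saturates every guest, so 6 is the maximum.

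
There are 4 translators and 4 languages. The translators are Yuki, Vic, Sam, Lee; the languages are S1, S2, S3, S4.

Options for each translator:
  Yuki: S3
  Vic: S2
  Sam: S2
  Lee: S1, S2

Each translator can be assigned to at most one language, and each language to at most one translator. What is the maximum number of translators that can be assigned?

For example, pair Yuki→S3, Vic→S2, Lee→S1.
The set {Vic, Sam} has only 1 neighbour ({S2}), so by Hall's theorem at most 3 of the 4 translators can be matched.

3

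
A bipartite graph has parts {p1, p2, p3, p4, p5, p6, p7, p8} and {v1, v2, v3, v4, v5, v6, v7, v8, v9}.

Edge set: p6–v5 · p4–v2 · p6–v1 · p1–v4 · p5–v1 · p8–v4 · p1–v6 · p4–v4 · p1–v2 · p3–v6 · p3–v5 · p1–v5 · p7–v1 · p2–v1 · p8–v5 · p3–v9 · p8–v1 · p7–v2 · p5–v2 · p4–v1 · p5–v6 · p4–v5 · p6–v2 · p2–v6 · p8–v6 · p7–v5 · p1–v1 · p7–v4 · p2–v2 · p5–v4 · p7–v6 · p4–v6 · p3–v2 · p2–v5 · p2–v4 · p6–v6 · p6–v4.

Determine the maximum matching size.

6

One maximum matching: p1–v5, p2–v6, p3–v9, p4–v4, p5–v1, p6–v2.
The set {p1, p2, p4, p5, p6, p7, p8} has only 5 neighbours ({v1, v2, v4, v5, v6}), so by Hall's theorem at most 6 of the 8 left vertices can be matched.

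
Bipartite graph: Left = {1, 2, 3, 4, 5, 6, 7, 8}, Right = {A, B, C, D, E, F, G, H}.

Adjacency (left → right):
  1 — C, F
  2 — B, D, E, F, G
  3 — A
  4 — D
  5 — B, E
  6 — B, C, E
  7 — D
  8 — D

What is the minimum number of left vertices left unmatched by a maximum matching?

2

One maximum matching: 1→F, 2→G, 3→A, 4→D, 5→E, 6→B.
The set {4, 7, 8} has only 1 neighbour ({D}), so by Hall's theorem at most 6 of the 8 left vertices can be matched.
That matches 6 of the 8, leaving 2 unmatched; no matching can do better.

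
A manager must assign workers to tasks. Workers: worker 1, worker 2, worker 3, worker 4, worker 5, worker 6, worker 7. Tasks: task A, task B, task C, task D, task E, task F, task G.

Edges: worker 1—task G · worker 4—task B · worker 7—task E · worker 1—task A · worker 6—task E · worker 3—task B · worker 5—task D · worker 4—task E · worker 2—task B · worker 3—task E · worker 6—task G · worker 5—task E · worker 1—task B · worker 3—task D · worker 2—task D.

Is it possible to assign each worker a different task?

No

The set {worker 2, worker 3, worker 4, worker 5, worker 7} has only 3 neighbours ({task B, task D, task E}), so by Hall's theorem at most 5 of the 7 workers can be matched.
Hence no matching covers every worker.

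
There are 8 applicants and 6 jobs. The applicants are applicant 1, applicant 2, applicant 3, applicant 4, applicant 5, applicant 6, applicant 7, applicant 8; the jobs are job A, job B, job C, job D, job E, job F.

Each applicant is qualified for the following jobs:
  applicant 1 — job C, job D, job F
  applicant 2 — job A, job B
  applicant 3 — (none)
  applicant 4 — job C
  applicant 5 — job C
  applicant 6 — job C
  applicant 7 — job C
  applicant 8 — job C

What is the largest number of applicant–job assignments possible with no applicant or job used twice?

A valid assignment of size 3: applicant 1→job F, applicant 2→job A, applicant 4→job C.
The set {applicant 3, applicant 4, applicant 5, applicant 6, applicant 7, applicant 8} has only 1 neighbour ({job C}), so by Hall's theorem at most 3 of the 8 applicants can be matched.

3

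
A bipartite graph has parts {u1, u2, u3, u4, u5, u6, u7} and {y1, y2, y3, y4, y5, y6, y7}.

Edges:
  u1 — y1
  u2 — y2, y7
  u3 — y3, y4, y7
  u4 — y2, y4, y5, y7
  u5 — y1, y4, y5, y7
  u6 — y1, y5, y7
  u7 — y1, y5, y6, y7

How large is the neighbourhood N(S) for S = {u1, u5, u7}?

The union of neighbours of {u1, u5, u7} is {y1, y4, y5, y6, y7}, which has 5 elements.
Since |N(S)| = 5 ≥ |S| = 3, Hall's condition holds for this subset.

5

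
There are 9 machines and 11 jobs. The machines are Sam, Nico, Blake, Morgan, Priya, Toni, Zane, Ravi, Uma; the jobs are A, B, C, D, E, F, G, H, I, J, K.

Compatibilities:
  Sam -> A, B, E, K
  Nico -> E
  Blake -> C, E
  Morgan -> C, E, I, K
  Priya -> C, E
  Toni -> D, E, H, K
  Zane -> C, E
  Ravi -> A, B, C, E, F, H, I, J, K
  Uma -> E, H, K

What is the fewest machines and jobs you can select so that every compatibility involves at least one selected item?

7

{Sam, Morgan, Toni, Ravi, Uma, C, E} is a vertex cover of size 7: every edge has an endpoint in this set.
No smaller cover exists because Sam–B, Nico–E, Blake–C, Morgan–K, Toni–D, Ravi–J, Uma–H is a matching of size 7, and a cover must include an endpoint of each of these disjoint edges (König's theorem).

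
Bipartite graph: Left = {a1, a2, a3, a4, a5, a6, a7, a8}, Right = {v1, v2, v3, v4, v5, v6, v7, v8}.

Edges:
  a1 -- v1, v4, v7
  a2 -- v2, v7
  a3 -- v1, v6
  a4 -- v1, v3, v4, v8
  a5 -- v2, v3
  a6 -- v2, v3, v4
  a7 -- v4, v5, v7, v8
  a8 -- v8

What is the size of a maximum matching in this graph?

8

For example, pair a1-v7, a2-v2, a3-v6, a4-v1, a5-v3, a6-v4, a7-v5, a8-v8.
All 8 left vertices are matched, so no larger matching exists.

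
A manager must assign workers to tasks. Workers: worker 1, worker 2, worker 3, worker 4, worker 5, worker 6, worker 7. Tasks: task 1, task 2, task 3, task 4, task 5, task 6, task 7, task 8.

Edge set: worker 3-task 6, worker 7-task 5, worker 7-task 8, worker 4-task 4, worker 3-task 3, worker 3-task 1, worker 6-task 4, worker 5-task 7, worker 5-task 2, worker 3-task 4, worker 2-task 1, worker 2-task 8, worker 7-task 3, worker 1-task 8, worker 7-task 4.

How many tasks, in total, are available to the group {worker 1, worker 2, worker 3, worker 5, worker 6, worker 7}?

The union of neighbours of {worker 1, worker 2, worker 3, worker 5, worker 6, worker 7} is {task 1, task 2, task 3, task 4, task 5, task 6, task 7, task 8}, which has 8 elements.
Since |N(S)| = 8 ≥ |S| = 6, Hall's condition holds for this subset.

8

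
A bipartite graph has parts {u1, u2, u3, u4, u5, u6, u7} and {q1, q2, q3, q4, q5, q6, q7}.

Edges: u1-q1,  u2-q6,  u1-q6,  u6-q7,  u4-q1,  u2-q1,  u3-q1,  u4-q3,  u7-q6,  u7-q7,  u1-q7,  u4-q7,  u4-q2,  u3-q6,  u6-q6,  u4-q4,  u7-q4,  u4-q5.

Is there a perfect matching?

The set {u1, u2, u3, u5, u6} has only 3 neighbours ({q1, q6, q7}), so by Hall's theorem at most 5 of the 7 left vertices can be matched.
Hence no matching covers every left vertex.

No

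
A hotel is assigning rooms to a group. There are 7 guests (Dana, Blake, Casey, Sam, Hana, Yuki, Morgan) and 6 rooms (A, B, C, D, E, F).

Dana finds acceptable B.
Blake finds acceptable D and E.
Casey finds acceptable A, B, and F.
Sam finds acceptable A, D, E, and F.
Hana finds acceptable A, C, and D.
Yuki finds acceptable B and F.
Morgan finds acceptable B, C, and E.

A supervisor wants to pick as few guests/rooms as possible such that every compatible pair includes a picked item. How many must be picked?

6

A maximum matching has 6 edges (e.g. Dana–B, Blake–D, Casey–A, Sam–E, Hana–C, Yuki–F).
By König's theorem the minimum vertex cover has the same size. One such cover is {A, B, C, D, E, F}.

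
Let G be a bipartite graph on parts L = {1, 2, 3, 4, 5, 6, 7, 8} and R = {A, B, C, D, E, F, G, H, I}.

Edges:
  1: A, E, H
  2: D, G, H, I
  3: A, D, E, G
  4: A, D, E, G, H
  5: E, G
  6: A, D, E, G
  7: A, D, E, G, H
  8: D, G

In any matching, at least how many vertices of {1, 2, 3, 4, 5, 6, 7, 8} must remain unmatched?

2

A valid assignment of size 6: 1→H, 2→I, 3→D, 4→A, 5→G, 6→E.
The set {1, 3, 4, 5, 6, 7, 8} has only 5 neighbours ({A, D, E, G, H}), so by Hall's theorem at most 6 of the 8 left vertices can be matched.
That matches 6 of the 8, leaving 2 unmatched; no matching can do better.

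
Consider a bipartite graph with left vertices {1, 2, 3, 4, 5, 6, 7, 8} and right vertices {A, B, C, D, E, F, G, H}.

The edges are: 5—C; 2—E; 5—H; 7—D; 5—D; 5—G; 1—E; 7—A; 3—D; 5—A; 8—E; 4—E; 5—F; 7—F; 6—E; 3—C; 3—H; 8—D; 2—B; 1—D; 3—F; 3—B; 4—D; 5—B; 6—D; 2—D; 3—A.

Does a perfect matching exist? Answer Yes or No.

No

The set {1, 4, 6, 8} has only 2 neighbours ({D, E}), so by Hall's theorem at most 6 of the 8 left vertices can be matched.
Hence no matching covers every left vertex.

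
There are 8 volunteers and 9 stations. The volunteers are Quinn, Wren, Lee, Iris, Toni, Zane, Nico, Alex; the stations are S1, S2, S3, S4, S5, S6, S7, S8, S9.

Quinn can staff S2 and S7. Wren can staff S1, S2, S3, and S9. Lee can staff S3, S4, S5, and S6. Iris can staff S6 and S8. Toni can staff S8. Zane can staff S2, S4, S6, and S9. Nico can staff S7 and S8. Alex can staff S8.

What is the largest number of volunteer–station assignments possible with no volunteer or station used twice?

7

A valid assignment of size 7: Quinn-S2, Wren-S1, Lee-S3, Iris-S6, Toni-S8, Zane-S4, Nico-S7.
The set {Toni, Alex} has only 1 neighbour ({S8}), so by Hall's theorem at most 7 of the 8 volunteers can be matched.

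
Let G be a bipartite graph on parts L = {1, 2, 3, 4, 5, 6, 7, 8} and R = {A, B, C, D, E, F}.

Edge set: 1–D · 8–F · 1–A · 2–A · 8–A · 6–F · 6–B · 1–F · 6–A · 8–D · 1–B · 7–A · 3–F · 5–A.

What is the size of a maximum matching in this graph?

4

For example, pair 1–D, 2–A, 3–F, 6–B.
The set {1, 2, 3, 4, 5, 6, 7, 8} has only 4 neighbours ({A, B, D, F}), so by Hall's theorem at most 4 of the 8 left vertices can be matched.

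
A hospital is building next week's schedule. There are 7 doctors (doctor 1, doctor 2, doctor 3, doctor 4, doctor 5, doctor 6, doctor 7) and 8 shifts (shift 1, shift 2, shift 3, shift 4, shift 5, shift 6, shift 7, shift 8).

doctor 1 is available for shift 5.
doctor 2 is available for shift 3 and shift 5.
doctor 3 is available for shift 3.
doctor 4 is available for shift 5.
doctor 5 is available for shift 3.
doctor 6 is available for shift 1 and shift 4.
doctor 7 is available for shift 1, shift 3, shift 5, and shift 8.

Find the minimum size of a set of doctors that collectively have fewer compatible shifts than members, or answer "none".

Take S = {doctor 1, doctor 4}. Its neighbourhood is {shift 5}, so |N(S)| = 1 < |S| = 2.
No single vertex violates Hall's condition since each has at least one neighbour, so 2 is the minimum.

2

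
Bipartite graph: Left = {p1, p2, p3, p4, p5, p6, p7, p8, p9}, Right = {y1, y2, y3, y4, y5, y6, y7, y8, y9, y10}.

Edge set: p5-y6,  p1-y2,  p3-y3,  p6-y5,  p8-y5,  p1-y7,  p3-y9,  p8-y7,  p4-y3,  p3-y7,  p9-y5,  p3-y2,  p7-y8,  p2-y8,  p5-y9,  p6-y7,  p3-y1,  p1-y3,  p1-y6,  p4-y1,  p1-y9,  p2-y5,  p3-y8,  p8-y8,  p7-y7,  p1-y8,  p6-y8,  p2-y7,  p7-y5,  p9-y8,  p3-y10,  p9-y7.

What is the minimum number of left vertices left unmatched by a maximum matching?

2

One maximum matching: p1→y6, p2→y5, p3→y3, p4→y1, p5→y9, p6→y7, p7→y8.
The set {p2, p6, p7, p8, p9} has only 3 neighbours ({y5, y7, y8}), so by Hall's theorem at most 7 of the 9 left vertices can be matched.
That matches 7 of the 9, leaving 2 unmatched; no matching can do better.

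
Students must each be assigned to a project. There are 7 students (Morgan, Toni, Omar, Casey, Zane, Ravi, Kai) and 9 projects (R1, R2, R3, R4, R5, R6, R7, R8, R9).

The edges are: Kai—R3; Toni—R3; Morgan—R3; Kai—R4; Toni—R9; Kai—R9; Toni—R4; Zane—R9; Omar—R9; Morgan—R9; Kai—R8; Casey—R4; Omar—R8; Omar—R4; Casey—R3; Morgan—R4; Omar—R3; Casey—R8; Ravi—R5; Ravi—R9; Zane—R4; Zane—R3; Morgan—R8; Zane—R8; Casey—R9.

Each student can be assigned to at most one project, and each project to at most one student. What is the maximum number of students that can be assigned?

5

One maximum matching: Morgan–R9, Toni–R3, Omar–R4, Casey–R8, Ravi–R5.
The set {Morgan, Toni, Omar, Casey, Zane, Kai} has only 4 neighbours ({R3, R4, R8, R9}), so by Hall's theorem at most 5 of the 7 students can be matched.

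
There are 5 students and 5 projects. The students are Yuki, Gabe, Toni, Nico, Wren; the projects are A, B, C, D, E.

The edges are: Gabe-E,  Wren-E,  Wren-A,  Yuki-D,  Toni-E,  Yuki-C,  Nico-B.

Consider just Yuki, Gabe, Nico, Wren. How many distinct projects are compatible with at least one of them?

5

The union of neighbours of {Yuki, Gabe, Nico, Wren} is {A, B, C, D, E}, which has 5 elements.
Since |N(S)| = 5 ≥ |S| = 4, Hall's condition holds for this subset.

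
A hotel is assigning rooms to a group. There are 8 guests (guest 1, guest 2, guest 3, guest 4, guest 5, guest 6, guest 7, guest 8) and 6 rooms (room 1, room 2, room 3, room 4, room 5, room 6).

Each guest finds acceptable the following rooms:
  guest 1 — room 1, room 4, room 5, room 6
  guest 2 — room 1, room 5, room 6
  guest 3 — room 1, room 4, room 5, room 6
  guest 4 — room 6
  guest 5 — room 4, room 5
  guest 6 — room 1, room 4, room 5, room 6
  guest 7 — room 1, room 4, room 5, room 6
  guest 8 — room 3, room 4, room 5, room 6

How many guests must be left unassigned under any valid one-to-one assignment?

A valid assignment of size 5: guest 1→room 4, guest 2→room 5, guest 3→room 1, guest 4→room 6, guest 8→room 3.
The set {guest 1, guest 2, guest 3, guest 4, guest 5, guest 6, guest 7} has only 4 neighbours ({room 1, room 4, room 5, room 6}), so by Hall's theorem at most 5 of the 8 guests can be matched.
That matches 5 of the 8, leaving 3 unmatched; no matching can do better.

3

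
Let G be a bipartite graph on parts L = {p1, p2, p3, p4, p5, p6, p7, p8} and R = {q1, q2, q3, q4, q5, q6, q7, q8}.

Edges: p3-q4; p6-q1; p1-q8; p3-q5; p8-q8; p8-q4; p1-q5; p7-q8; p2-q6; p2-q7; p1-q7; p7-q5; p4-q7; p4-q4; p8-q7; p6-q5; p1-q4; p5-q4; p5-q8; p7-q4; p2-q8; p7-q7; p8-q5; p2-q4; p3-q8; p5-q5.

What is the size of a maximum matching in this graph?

For example, pair p1-q7, p2-q6, p3-q5, p4-q4, p5-q8, p6-q1.
The set {p1, p3, p4, p5, p7, p8} has only 4 neighbours ({q4, q5, q7, q8}), so by Hall's theorem at most 6 of the 8 left vertices can be matched.

6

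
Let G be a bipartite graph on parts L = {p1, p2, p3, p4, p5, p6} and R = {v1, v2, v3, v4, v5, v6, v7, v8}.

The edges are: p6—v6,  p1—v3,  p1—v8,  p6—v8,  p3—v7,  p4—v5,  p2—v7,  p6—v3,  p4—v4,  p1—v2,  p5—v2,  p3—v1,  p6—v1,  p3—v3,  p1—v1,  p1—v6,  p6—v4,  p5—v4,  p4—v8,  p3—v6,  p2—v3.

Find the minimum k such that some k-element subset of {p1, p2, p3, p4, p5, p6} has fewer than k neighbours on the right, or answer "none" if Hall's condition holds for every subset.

none

A matching saturating every left vertex exists, for instance p1→v2, p2→v7, p3→v6, p4→v8, p5→v4, p6→v3.
By Hall's marriage theorem, this means |N(S)| ≥ |S| for every subset S, so no violating subset exists.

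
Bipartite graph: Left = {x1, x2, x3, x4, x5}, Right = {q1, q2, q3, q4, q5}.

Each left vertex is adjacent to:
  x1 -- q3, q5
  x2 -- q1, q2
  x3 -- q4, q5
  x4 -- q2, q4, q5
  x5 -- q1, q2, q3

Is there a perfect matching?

A valid assignment of size 5: x1→q3, x2→q1, x3→q4, x4→q5, x5→q2.
All 5 left vertices are covered.

Yes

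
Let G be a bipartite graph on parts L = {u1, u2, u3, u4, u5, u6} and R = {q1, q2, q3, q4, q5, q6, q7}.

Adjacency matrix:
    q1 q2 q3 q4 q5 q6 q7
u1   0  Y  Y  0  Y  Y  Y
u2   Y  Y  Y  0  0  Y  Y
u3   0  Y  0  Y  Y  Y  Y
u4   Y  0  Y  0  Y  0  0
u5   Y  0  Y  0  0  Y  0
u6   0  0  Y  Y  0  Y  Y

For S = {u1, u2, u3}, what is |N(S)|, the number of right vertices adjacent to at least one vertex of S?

The union of neighbours of {u1, u2, u3} is {q1, q2, q3, q4, q5, q6, q7}, which has 7 elements.
Since |N(S)| = 7 ≥ |S| = 3, Hall's condition holds for this subset.

7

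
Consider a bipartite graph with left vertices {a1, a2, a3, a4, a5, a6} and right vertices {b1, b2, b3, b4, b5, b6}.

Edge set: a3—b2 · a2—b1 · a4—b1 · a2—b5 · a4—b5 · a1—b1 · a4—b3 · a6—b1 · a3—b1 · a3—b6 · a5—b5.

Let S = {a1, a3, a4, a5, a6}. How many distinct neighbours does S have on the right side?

5

The union of neighbours of {a1, a3, a4, a5, a6} is {b1, b2, b3, b5, b6}, which has 5 elements.
Since |N(S)| = 5 ≥ |S| = 5, Hall's condition holds for this subset.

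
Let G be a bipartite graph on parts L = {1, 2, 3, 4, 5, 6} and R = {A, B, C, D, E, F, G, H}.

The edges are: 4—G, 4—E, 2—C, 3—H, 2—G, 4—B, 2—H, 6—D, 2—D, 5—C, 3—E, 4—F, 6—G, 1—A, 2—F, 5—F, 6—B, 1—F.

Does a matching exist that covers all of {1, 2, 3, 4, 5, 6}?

For example, pair 1→A, 2→G, 3→H, 4→E, 5→F, 6→B.
All 6 left vertices are covered.

Yes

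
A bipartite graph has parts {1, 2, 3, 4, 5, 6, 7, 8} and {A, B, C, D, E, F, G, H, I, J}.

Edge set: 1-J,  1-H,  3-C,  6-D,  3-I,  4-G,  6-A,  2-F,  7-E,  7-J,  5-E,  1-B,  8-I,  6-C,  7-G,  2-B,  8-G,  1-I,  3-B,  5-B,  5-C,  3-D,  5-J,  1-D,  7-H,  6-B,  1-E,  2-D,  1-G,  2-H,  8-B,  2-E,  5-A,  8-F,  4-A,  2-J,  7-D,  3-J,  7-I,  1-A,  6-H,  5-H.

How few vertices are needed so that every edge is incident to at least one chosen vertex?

A maximum matching has 8 edges (e.g. 1–E, 2–H, 3–I, 4–A, 5–J, 6–D, 7–G, 8–B).
By König's theorem the minimum vertex cover has the same size. One such cover is {1, 2, 3, 4, 5, 6, 7, 8}.

8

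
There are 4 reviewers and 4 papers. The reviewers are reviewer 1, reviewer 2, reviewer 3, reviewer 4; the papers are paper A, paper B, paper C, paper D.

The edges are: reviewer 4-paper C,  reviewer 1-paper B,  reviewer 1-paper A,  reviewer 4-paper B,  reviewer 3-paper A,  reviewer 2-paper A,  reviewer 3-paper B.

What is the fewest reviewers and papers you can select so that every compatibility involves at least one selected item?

A maximum matching has 3 edges (e.g. reviewer 1–paper B, reviewer 2–paper A, reviewer 4–paper C).
By König's theorem the minimum vertex cover has the same size. One such cover is {reviewer 4, paper A, paper B}.

3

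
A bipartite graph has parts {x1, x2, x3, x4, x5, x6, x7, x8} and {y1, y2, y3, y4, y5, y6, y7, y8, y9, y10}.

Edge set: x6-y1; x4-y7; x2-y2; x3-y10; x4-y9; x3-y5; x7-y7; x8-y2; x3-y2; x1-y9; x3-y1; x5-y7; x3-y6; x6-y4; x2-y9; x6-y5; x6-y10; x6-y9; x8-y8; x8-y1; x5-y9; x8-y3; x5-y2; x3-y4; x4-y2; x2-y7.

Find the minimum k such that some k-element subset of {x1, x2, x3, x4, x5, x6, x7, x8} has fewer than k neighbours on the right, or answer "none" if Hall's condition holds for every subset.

4

Take S = {x1, x2, x4, x5}. Its neighbourhood is {y2, y7, y9}, so |N(S)| = 3 < |S| = 4.
Every subset of size less than 4 has at least as many neighbours as members, so 4 is the minimum.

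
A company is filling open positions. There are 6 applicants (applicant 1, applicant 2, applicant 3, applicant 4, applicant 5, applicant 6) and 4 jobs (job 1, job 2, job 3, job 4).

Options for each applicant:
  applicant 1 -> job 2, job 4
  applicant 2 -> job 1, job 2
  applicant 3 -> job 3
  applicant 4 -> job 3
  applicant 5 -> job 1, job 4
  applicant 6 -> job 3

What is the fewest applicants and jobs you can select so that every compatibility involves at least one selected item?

4

A maximum matching has 4 edges (e.g. applicant 1–job 4, applicant 2–job 2, applicant 3–job 3, applicant 5–job 1).
By König's theorem the minimum vertex cover has the same size. One such cover is {applicant 1, applicant 2, applicant 5, job 3}.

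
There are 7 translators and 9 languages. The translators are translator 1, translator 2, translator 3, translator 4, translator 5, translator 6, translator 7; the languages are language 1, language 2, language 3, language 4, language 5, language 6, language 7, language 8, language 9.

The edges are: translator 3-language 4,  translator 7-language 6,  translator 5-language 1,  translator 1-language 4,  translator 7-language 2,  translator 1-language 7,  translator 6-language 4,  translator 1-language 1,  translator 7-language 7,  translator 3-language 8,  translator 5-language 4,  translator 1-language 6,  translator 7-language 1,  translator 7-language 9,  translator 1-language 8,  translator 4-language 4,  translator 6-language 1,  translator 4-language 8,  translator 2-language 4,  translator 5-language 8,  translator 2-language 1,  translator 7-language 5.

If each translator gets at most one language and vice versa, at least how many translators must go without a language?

One maximum matching: translator 1-language 7, translator 2-language 1, translator 3-language 4, translator 4-language 8, translator 7-language 2.
The set {translator 2, translator 3, translator 4, translator 5, translator 6} has only 3 neighbours ({language 1, language 4, language 8}), so by Hall's theorem at most 5 of the 7 translators can be matched.
That matches 5 of the 7, leaving 2 unmatched; no matching can do better.

2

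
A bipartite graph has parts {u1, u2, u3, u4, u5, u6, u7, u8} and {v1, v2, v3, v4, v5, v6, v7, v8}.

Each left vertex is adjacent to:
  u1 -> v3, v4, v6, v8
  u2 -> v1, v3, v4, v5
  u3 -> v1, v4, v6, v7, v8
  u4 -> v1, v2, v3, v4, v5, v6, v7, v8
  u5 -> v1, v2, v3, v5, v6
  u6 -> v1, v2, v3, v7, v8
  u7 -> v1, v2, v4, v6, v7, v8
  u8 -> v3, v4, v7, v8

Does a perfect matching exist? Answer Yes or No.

For example, pair u1→v6, u2→v4, u3→v8, u4→v5, u5→v3, u6→v1, u7→v2, u8→v7.
All 8 left vertices are covered.

Yes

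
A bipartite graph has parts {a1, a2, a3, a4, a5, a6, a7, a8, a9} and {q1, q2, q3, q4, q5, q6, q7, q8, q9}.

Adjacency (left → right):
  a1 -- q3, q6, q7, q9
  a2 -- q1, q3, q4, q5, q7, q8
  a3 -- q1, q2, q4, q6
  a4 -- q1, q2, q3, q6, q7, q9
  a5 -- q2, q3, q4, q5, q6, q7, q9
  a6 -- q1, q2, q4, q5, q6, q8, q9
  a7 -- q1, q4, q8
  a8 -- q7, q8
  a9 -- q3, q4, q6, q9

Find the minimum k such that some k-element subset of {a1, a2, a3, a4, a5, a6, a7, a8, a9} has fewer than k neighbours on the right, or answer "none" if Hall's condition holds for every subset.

none

A matching saturating every left vertex exists, for instance a1→q3, a2→q4, a3→q2, a4→q7, a5→q5, a6→q9, a7→q1, a8→q8, a9→q6.
By Hall's marriage theorem, this means |N(S)| ≥ |S| for every subset S, so no violating subset exists.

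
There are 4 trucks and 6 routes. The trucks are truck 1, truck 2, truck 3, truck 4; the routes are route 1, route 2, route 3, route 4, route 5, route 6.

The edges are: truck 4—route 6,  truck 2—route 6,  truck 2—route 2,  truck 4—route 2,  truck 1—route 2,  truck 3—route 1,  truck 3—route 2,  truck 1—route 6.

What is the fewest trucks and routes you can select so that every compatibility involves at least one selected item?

3

{truck 3, route 2, route 6} is a vertex cover of size 3: every edge has an endpoint in this set.
No smaller cover exists because truck 1–route 6, truck 2–route 2, truck 3–route 1 is a matching of size 3, and a cover must include an endpoint of each of these disjoint edges (König's theorem).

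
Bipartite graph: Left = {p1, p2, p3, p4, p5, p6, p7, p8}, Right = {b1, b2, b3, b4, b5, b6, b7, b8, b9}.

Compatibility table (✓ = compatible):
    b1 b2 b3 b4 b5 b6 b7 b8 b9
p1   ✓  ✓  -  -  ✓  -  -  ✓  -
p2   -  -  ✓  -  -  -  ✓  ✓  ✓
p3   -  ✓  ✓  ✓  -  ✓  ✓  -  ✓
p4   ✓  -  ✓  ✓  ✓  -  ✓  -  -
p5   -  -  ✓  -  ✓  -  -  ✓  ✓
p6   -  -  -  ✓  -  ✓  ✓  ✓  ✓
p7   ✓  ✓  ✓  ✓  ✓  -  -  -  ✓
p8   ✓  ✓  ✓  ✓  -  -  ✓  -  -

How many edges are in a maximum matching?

8

One maximum matching: p1→b8, p2→b3, p3→b4, p4→b1, p5→b9, p6→b6, p7→b5, p8→b7.
This saturates every left vertex, so 8 is the maximum.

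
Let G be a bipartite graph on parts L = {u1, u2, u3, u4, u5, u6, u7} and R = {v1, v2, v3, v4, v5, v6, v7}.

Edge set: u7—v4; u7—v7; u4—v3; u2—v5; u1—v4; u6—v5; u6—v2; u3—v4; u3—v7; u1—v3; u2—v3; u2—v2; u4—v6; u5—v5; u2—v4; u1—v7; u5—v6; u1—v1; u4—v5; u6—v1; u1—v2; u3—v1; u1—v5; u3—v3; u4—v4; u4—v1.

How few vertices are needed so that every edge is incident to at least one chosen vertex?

The 7 edges u1–v3, u2–v4, u3–v1, u4–v6, u5–v5, u6–v2, u7–v7 form a matching, so any vertex cover needs at least 7 vertices (one per matched edge).
Conversely {u1, u2, u3, u4, u5, u6, u7} meets every edge and has exactly 7 vertices, so 7 is optimal.

7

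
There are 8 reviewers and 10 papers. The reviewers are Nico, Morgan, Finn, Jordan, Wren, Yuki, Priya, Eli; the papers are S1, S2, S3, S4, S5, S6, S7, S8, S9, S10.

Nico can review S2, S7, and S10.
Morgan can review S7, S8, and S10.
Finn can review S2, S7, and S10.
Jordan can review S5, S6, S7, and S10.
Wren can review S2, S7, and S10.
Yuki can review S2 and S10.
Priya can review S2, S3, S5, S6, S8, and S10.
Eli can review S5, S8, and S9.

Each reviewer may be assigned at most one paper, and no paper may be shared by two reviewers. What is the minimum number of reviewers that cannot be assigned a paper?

1

A valid assignment of size 7: Nico→S10, Morgan→S8, Finn→S7, Jordan→S5, Wren→S2, Priya→S6, Eli→S9.
The set {Nico, Finn, Wren, Yuki} has only 3 neighbours ({S10, S2, S7}), so by Hall's theorem at most 7 of the 8 reviewers can be matched.
That matches 7 of the 8, leaving 1 unmatched; no matching can do better.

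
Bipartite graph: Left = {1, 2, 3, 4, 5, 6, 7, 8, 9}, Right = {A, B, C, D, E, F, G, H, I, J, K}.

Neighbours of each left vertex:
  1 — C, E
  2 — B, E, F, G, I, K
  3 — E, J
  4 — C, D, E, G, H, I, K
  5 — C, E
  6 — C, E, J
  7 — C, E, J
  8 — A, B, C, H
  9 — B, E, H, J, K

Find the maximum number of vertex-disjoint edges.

A valid assignment of size 7: 1–C, 2–G, 3–J, 4–H, 5–E, 8–B, 9–K.
The set {1, 3, 5, 6, 7} has only 3 neighbours ({C, E, J}), so by Hall's theorem at most 7 of the 9 left vertices can be matched.

7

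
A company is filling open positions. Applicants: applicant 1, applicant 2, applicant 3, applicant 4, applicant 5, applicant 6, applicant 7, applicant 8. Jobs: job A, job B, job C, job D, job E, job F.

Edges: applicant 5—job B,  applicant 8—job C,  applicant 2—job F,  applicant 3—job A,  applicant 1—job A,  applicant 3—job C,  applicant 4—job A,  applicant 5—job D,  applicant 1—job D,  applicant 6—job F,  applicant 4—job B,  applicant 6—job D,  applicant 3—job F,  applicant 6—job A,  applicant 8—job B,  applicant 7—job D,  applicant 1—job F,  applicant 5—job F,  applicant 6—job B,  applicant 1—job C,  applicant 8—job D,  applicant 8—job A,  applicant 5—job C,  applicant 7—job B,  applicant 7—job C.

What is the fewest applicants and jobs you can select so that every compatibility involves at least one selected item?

5

{job A, job B, job C, job D, job F} is a vertex cover of size 5: every edge has an endpoint in this set.
No smaller cover exists because applicant 1–job A, applicant 2–job F, applicant 3–job C, applicant 4–job B, applicant 5–job D is a matching of size 5, and a cover must include an endpoint of each of these disjoint edges (König's theorem).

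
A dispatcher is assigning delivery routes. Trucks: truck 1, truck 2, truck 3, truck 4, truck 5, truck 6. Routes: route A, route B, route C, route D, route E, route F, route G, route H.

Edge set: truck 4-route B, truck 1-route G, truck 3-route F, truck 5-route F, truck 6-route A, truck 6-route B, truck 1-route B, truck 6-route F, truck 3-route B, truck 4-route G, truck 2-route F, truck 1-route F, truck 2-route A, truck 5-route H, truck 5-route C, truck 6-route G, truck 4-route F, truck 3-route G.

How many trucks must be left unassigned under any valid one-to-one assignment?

For example, pair truck 1→route G, truck 2→route A, truck 3→route F, truck 4→route B, truck 5→route H.
The set {truck 1, truck 2, truck 3, truck 4, truck 6} has only 4 neighbours ({route A, route B, route F, route G}), so by Hall's theorem at most 5 of the 6 trucks can be matched.
That matches 5 of the 6, leaving 1 unmatched; no matching can do better.

1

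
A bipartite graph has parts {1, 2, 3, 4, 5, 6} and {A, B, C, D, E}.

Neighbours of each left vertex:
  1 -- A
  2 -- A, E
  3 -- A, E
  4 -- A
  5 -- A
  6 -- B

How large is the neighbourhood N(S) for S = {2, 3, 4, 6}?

3

The union of neighbours of {2, 3, 4, 6} is {A, B, E}, which has 3 elements.
Since |N(S)| = 3 < |S| = 4, Hall's condition fails for this subset.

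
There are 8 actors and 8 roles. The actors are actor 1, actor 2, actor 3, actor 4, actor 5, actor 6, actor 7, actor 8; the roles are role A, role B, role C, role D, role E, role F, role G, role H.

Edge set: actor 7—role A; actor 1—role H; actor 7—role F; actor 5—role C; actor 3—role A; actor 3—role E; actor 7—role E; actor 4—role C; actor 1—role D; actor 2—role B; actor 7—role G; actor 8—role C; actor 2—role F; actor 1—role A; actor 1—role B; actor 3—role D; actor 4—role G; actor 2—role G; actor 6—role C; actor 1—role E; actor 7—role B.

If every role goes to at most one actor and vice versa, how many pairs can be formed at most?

6

For example, pair actor 1–role H, actor 2–role B, actor 3–role D, actor 4–role G, actor 5–role C, actor 7–role F.
The set {actor 5, actor 6, actor 8} has only 1 neighbour ({role C}), so by Hall's theorem at most 6 of the 8 actors can be matched.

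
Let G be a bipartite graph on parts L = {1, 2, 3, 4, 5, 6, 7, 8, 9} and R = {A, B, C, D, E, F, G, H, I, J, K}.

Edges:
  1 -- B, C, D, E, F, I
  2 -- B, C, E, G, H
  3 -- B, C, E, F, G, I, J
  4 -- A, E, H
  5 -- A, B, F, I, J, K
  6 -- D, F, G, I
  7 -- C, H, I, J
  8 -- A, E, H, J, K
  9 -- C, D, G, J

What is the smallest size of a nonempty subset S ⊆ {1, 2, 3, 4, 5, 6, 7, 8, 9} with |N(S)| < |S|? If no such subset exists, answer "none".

none

A matching saturating every left vertex exists, for instance 1→B, 2→E, 3→G, 4→H, 5→A, 6→F, 7→C, 8→K, 9→J.
By Hall's marriage theorem, this means |N(S)| ≥ |S| for every subset S, so no violating subset exists.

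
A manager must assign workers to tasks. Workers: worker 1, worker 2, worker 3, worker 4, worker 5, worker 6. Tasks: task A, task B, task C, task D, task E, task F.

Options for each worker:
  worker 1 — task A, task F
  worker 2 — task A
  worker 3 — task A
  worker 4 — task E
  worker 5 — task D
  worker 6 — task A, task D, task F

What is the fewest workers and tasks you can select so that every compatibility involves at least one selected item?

A maximum matching has 4 edges (e.g. worker 1–task F, worker 2–task A, worker 4–task E, worker 5–task D).
By König's theorem the minimum vertex cover has the same size. One such cover is {worker 4, task A, task D, task F}.

4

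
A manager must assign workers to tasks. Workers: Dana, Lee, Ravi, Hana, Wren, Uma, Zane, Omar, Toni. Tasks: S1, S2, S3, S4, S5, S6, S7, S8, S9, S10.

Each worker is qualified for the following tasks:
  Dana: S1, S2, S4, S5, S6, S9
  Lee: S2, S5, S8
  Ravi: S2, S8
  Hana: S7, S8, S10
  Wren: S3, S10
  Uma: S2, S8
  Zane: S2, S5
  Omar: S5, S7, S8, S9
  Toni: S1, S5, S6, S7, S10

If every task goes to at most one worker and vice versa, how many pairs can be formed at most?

A valid assignment of size 8: Dana-S6, Lee-S5, Ravi-S8, Hana-S10, Wren-S3, Uma-S2, Omar-S9, Toni-S7.
The set {Lee, Ravi, Uma, Zane} has only 3 neighbours ({S2, S5, S8}), so by Hall's theorem at most 8 of the 9 workers can be matched.

8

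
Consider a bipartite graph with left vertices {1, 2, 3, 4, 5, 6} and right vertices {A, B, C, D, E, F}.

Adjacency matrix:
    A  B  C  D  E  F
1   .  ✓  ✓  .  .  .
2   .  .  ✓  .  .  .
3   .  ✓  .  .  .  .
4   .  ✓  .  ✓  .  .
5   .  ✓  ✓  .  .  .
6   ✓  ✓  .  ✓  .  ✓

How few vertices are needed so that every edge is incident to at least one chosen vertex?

A maximum matching has 4 edges (e.g. 1–B, 2–C, 4–D, 6–F).
By König's theorem the minimum vertex cover has the same size. One such cover is {4, 6, B, C}.

4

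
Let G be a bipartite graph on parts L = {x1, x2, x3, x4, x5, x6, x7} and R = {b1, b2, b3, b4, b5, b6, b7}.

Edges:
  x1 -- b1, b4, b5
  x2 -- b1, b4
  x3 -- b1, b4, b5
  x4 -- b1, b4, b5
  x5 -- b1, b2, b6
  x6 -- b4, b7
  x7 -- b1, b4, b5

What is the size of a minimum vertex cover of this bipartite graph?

5

{x5, x6, b1, b4, b5} is a vertex cover of size 5: every edge has an endpoint in this set.
No smaller cover exists because x1–b4, x2–b1, x3–b5, x5–b6, x6–b7 is a matching of size 5, and a cover must include an endpoint of each of these disjoint edges (König's theorem).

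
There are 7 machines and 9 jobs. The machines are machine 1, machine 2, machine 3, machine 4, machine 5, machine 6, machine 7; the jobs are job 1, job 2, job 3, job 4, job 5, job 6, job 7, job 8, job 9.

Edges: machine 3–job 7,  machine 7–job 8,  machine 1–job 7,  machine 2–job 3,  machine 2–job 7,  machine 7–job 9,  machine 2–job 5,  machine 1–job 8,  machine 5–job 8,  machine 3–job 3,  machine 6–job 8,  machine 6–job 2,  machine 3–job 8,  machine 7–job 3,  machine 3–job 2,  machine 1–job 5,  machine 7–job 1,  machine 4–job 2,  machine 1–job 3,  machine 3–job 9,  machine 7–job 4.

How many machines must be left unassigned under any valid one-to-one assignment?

A valid assignment of size 6: machine 1→job 3, machine 2→job 5, machine 3→job 7, machine 4→job 2, machine 5→job 8, machine 7→job 9.
The set {machine 4, machine 5, machine 6} has only 2 neighbours ({job 2, job 8}), so by Hall's theorem at most 6 of the 7 machines can be matched.
That matches 6 of the 7, leaving 1 unmatched; no matching can do better.

1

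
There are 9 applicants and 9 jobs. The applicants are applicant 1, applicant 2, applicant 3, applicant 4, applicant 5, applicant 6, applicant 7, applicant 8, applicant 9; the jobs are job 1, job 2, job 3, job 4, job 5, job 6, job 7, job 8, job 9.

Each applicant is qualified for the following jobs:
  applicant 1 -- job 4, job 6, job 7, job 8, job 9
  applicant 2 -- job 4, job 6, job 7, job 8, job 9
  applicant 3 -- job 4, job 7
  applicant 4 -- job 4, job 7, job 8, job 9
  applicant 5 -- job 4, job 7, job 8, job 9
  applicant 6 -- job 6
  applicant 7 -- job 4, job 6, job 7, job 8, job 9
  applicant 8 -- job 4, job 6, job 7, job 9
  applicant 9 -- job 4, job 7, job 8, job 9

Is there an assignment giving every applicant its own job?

The set {applicant 1, applicant 2, applicant 3, applicant 4, applicant 5, applicant 6, applicant 7, applicant 8, applicant 9} has only 5 neighbours ({job 4, job 6, job 7, job 8, job 9}), so by Hall's theorem at most 5 of the 9 applicants can be matched.
Hence no matching covers every applicant.

No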